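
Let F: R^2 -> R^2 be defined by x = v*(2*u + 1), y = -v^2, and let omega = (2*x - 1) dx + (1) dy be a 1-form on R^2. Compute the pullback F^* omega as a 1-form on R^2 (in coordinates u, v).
F^* omega = (2*v*(4*u*v + 2*v - 1)) du + (8*u^2*v + 8*u*v - 2*u - 1) dv

Using F^*(f dg) = (f ∘ F) d(g ∘ F), substitute each coordinate x_i by F_i(u, v) in f_i, and replace dx_i by d F_i = (∂F_i/∂u) du + (∂F_i/∂v) dv.
  For the x component: f_1(F) = 4*u*v + 2*v - 1; d F_1 = (2*v) du + (2*u + 1) dv
  For the y component: f_2(F) = 1; d F_2 = (0) du + (-2*v) dv
Combining and collecting du, dv coefficients:
  coeff of du: 2*v*(4*u*v + 2*v - 1)
  coeff of dv: 8*u^2*v + 8*u*v - 2*u - 1
F^* omega = (2*v*(4*u*v + 2*v - 1)) du + (8*u^2*v + 8*u*v - 2*u - 1) dv.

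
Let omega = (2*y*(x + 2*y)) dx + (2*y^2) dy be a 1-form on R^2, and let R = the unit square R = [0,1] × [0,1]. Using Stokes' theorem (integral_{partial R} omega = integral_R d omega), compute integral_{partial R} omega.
integral_(partial R) omega = -5

Stokes: integral_partial_R omega = integral_R d omega with d omega = (∂Q/∂x - ∂P/∂y) dx ∧ dy.
  ∂Q/∂x = 0
  ∂P/∂y = 2*x + 8*y
  integrand = ∂Q/∂x - ∂P/∂y = -2*x - 8*y.
Integrating over R: integral_0^1 integral_0^1 (-2*x - 8*y) dx dy = -5.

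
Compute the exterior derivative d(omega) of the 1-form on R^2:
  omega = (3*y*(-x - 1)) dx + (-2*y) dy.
d(omega) = (3*x + 3) dx ∧ dy

For a 1-form omega = sum_i f_i dx_i, the exterior derivative is
  d(omega) = sum_{i < j} (∂f_j/∂x_i - ∂f_i/∂x_j) dx_i ∧ dx_j.
  coefficient of dx ∧ dy: ∂f_2/∂x - ∂f_1/∂y = ∂(-2*y)/∂x - ∂(3*y*(-x - 1))/∂y = 3*x + 3
Assembling: d(omega) = (3*x + 3) dx ∧ dy.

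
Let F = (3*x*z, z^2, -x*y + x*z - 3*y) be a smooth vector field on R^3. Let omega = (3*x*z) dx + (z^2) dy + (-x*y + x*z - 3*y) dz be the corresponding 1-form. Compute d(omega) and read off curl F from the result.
d(omega) = (-x - 2*z - 3) dy ∧ dz + (3*x + y - z) dz ∧ dx + (0) dx ∧ dy; curl F = (-x - 2*z - 3, 3*x + y - z, 0)

d omega = sum_{i<j} (∂f_j/∂x_i - ∂f_i/∂x_j) dx_i ∧ dx_j. Under the identification (dy ∧ dz, dz ∧ dx, dx ∧ dy) ↔ (e_x, e_y, e_z), the coefficients are exactly the components of curl F. Compute:
  ∂R/∂y - ∂Q/∂z = (-x - 3) - (2*z) = -x - 2*z - 3
  ∂P/∂z - ∂R/∂x = (3*x) - (-y + z) = 3*x + y - z
  ∂Q/∂x - ∂P/∂y = (0) - (0) = 0.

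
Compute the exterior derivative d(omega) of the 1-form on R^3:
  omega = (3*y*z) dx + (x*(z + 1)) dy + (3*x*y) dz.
d(omega) = (1 - 2*z) dx ∧ dy + (2*x) dy ∧ dz

For a 1-form omega = sum_i f_i dx_i, the exterior derivative is
  d(omega) = sum_{i < j} (∂f_j/∂x_i - ∂f_i/∂x_j) dx_i ∧ dx_j.
  coefficient of dx ∧ dy: ∂f_2/∂x - ∂f_1/∂y = ∂(x*(z + 1))/∂x - ∂(3*y*z)/∂y = 1 - 2*z
  coefficient of dy ∧ dz: ∂f_3/∂y - ∂f_2/∂z = ∂(3*x*y)/∂y - ∂(x*(z + 1))/∂z = 2*x
Assembling: d(omega) = (1 - 2*z) dx ∧ dy + (2*x) dy ∧ dz.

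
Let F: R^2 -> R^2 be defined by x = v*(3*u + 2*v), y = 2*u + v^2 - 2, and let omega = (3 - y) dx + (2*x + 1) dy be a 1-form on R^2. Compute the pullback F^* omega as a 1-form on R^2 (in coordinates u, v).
F^* omega = (6*u*v - 3*v^3 + 8*v^2 + 15*v + 2) du + (-6*u^2 + 9*u*v^2 - 8*u*v + 15*u + 4*v^3 + 22*v) dv

Using F^*(f dg) = (f ∘ F) d(g ∘ F), substitute each coordinate x_i by F_i(u, v) in f_i, and replace dx_i by d F_i = (∂F_i/∂u) du + (∂F_i/∂v) dv.
  For the x component: f_1(F) = -2*u - v^2 + 5; d F_1 = (3*v) du + (3*u + 4*v) dv
  For the y component: f_2(F) = 6*u*v + 4*v^2 + 1; d F_2 = (2) du + (2*v) dv
Combining and collecting du, dv coefficients:
  coeff of du: 6*u*v - 3*v^3 + 8*v^2 + 15*v + 2
  coeff of dv: -6*u^2 + 9*u*v^2 - 8*u*v + 15*u + 4*v^3 + 22*v
F^* omega = (6*u*v - 3*v^3 + 8*v^2 + 15*v + 2) du + (-6*u^2 + 9*u*v^2 - 8*u*v + 15*u + 4*v^3 + 22*v) dv.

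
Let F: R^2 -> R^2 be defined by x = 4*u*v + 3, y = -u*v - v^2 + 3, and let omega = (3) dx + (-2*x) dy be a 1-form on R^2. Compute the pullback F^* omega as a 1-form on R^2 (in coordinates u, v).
F^* omega = (2*v*(4*u*v + 9)) du + (8*u^2*v + 16*u*v^2 + 18*u + 12*v) dv

Using F^*(f dg) = (f ∘ F) d(g ∘ F), substitute each coordinate x_i by F_i(u, v) in f_i, and replace dx_i by d F_i = (∂F_i/∂u) du + (∂F_i/∂v) dv.
  For the x component: f_1(F) = 3; d F_1 = (4*v) du + (4*u) dv
  For the y component: f_2(F) = -8*u*v - 6; d F_2 = (-v) du + (-u - 2*v) dv
Combining and collecting du, dv coefficients:
  coeff of du: 2*v*(4*u*v + 9)
  coeff of dv: 8*u^2*v + 16*u*v^2 + 18*u + 12*v
F^* omega = (2*v*(4*u*v + 9)) du + (8*u^2*v + 16*u*v^2 + 18*u + 12*v) dv.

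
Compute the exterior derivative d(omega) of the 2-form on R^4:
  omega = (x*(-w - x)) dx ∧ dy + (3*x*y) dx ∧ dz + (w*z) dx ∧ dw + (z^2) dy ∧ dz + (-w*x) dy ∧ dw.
d(omega) = (-w - x) dx ∧ dy ∧ dw + (-3*x) dx ∧ dy ∧ dz + (-w) dx ∧ dz ∧ dw

For a 2-form omega = sum_{i<j} g_{ij} dx_i ∧ dx_j, the exterior derivative is
  d(omega) = sum_{i<j} d(g_{ij}) ∧ dx_i ∧ dx_j = sum_{i<j, k} (∂g_{ij}/∂x_k) dx_k ∧ dx_i ∧ dx_j.
Expand each term, using dx_k ∧ dx_i ∧ dx_j = sgn(permutation) dx_{(a)} ∧ dx_{(b)} ∧ dx_{(c)} with (a < b < c) sorted:
  d(x*(-w - x)) includes (∂/∂w)(x*(-w - x)) dw = (-x) dw, which multiplied by dx ∧ dy gives (-x) dx ∧ dy ∧ dw
  d(3*x*y) includes (∂/∂y)(3*x*y) dy = (3*x) dy, which multiplied by dx ∧ dz gives (-3*x) dx ∧ dy ∧ dz
  d(w*z) includes (∂/∂z)(w*z) dz = (w) dz, which multiplied by dx ∧ dw gives (-w) dx ∧ dz ∧ dw
  d(-w*x) includes (∂/∂x)(-w*x) dx = (-w) dx, which multiplied by dy ∧ dw gives (-w) dx ∧ dy ∧ dw
Collecting like 3-forms: d(omega) = (-w - x) dx ∧ dy ∧ dw + (-3*x) dx ∧ dy ∧ dz + (-w) dx ∧ dz ∧ dw.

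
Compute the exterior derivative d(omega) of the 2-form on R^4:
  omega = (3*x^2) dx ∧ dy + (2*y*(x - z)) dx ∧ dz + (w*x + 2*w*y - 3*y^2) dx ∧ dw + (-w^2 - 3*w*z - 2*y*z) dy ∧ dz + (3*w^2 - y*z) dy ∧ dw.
d(omega) = (-2*x + 2*z) dx ∧ dy ∧ dz + (-2*w + 6*y) dx ∧ dy ∧ dw + (-2*w + y - 3*z) dy ∧ dz ∧ dw

For a 2-form omega = sum_{i<j} g_{ij} dx_i ∧ dx_j, the exterior derivative is
  d(omega) = sum_{i<j} d(g_{ij}) ∧ dx_i ∧ dx_j = sum_{i<j, k} (∂g_{ij}/∂x_k) dx_k ∧ dx_i ∧ dx_j.
Expand each term, using dx_k ∧ dx_i ∧ dx_j = sgn(permutation) dx_{(a)} ∧ dx_{(b)} ∧ dx_{(c)} with (a < b < c) sorted:
  d(2*y*(x - z)) includes (∂/∂y)(2*y*(x - z)) dy = (2*x - 2*z) dy, which multiplied by dx ∧ dz gives (-2*x + 2*z) dx ∧ dy ∧ dz
  d(w*x + 2*w*y - 3*y^2) includes (∂/∂y)(w*x + 2*w*y - 3*y^2) dy = (2*w - 6*y) dy, which multiplied by dx ∧ dw gives (-2*w + 6*y) dx ∧ dy ∧ dw
  d(-w^2 - 3*w*z - 2*y*z) includes (∂/∂w)(-w^2 - 3*w*z - 2*y*z) dw = (-2*w - 3*z) dw, which multiplied by dy ∧ dz gives (-2*w - 3*z) dy ∧ dz ∧ dw
  d(3*w^2 - y*z) includes (∂/∂z)(3*w^2 - y*z) dz = (-y) dz, which multiplied by dy ∧ dw gives (y) dy ∧ dz ∧ dw
Collecting like 3-forms: d(omega) = (-2*x + 2*z) dx ∧ dy ∧ dz + (-2*w + 6*y) dx ∧ dy ∧ dw + (-2*w + y - 3*z) dy ∧ dz ∧ dw.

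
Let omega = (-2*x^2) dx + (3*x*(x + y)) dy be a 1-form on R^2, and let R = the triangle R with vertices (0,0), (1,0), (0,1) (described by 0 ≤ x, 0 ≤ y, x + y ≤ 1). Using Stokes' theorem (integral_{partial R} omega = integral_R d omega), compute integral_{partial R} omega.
integral_(partial R) omega = 3/2

Stokes: integral_partial_R omega = integral_R d omega with d omega = (∂Q/∂x - ∂P/∂y) dx ∧ dy.
  ∂Q/∂x = 6*x + 3*y
  ∂P/∂y = 0
  integrand = ∂Q/∂x - ∂P/∂y = 6*x + 3*y.
Integrating over R: integral_0^1 integral_0^{1-x} (6*x + 3*y) dy dx = 3/2.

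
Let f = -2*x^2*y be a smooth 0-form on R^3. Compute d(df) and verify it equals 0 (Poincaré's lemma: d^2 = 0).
d(df) = 0

Step 1: df = sum_i (∂f/∂x_i) dx_i = (-4*x*y) dx + (-2*x^2) dy + (0) dz.
Step 2: Apply d again. Using the 1-form formula, the coefficient of dx ∧ dy in d(df) is ∂^2 f/∂x ∂y - ∂^2 f/∂y ∂x = (-4*x) - (-4*x) = 0 (equality of mixed partials for smooth f).
Similarly for dx ∧ dz and dy ∧ dz — all coefficients vanish. So d(df) = 0.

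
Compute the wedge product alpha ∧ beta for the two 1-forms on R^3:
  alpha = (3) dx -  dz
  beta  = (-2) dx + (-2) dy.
alpha ∧ beta = (-6) dx ∧ dy + (-2) dx ∧ dz + (-2) dy ∧ dz

Distribute the wedge, using dx_i ∧ dx_j = -dx_j ∧ dx_i and dx_i ∧ dx_i = 0. For each pair (i, j) with i < j, the coefficient of dx_i ∧ dx_j in alpha ∧ beta is (alpha_i * beta_j - alpha_j * beta_i). Collecting: alpha ∧ beta = (-6) dx ∧ dy + (-2) dx ∧ dz + (-2) dy ∧ dz.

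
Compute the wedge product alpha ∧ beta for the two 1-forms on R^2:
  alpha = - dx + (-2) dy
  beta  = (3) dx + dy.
alpha ∧ beta = (5) dx ∧ dy

Distribute the wedge, using dx_i ∧ dx_j = -dx_j ∧ dx_i and dx_i ∧ dx_i = 0. For each pair (i, j) with i < j, the coefficient of dx_i ∧ dx_j in alpha ∧ beta is (alpha_i * beta_j - alpha_j * beta_i). Collecting: alpha ∧ beta = (5) dx ∧ dy.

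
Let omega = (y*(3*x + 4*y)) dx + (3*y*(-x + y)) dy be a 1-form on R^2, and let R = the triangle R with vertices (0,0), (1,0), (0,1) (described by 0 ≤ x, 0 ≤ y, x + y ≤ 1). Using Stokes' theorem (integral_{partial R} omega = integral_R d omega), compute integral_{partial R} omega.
integral_(partial R) omega = -7/3

Stokes: integral_partial_R omega = integral_R d omega with d omega = (∂Q/∂x - ∂P/∂y) dx ∧ dy.
  ∂Q/∂x = -3*y
  ∂P/∂y = 3*x + 8*y
  integrand = ∂Q/∂x - ∂P/∂y = -3*x - 11*y.
Integrating over R: integral_0^1 integral_0^{1-x} (-3*x - 11*y) dy dx = -7/3.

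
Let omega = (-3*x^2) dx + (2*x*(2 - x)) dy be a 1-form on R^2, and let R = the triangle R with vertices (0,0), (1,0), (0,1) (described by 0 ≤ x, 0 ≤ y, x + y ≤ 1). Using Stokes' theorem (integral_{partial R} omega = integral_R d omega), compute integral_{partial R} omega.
integral_(partial R) omega = 4/3

Stokes: integral_partial_R omega = integral_R d omega with d omega = (∂Q/∂x - ∂P/∂y) dx ∧ dy.
  ∂Q/∂x = 4 - 4*x
  ∂P/∂y = 0
  integrand = ∂Q/∂x - ∂P/∂y = 4 - 4*x.
Integrating over R: integral_0^1 integral_0^{1-x} (4 - 4*x) dy dx = 4/3.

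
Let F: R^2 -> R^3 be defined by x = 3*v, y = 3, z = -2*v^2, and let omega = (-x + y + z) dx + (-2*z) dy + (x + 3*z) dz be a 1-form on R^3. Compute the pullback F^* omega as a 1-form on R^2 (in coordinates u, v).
F^* omega = (24*v^3 - 18*v^2 - 9*v + 9) dv

Using F^*(f dg) = (f ∘ F) d(g ∘ F), substitute each coordinate x_i by F_i(u, v) in f_i, and replace dx_i by d F_i = (∂F_i/∂u) du + (∂F_i/∂v) dv.
  For the x component: f_1(F) = -2*v^2 - 3*v + 3; d F_1 = (0) du + (3) dv
  For the y component: f_2(F) = 4*v^2; d F_2 = (0) du + (0) dv
  For the z component: f_3(F) = 3*v*(1 - 2*v); d F_3 = (0) du + (-4*v) dv
Combining and collecting du, dv coefficients:
  coeff of du: 0
  coeff of dv: 24*v^3 - 18*v^2 - 9*v + 9
F^* omega = (24*v^3 - 18*v^2 - 9*v + 9) dv.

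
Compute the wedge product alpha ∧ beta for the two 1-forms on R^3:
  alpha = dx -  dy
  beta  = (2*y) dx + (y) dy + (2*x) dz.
alpha ∧ beta = (3*y) dx ∧ dy + (2*x) dx ∧ dz + (-2*x) dy ∧ dz

Distribute the wedge, using dx_i ∧ dx_j = -dx_j ∧ dx_i and dx_i ∧ dx_i = 0. For each pair (i, j) with i < j, the coefficient of dx_i ∧ dx_j in alpha ∧ beta is (alpha_i * beta_j - alpha_j * beta_i). Collecting: alpha ∧ beta = (3*y) dx ∧ dy + (2*x) dx ∧ dz + (-2*x) dy ∧ dz.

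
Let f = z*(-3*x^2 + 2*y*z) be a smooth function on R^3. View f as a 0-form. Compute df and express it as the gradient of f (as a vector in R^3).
df = (-6*x*z) dx + (2*z^2) dy + (-3*x^2 + 4*y*z) dz; grad f = (-6*x*z, 2*z^2, -3*x^2 + 4*y*z)

For a 0-form f, d f = (∂f/∂x) dx + (∂f/∂y) dy + (∂f/∂z) dz. The components of the vector representation are exactly the entries of grad f in Cartesian coordinates:
  ∂f/∂x = -6*x*z
  ∂f/∂y = 2*z^2
  ∂f/∂z = -3*x^2 + 4*y*z.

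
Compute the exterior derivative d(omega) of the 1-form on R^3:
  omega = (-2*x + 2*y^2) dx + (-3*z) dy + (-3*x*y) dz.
d(omega) = (-4*y) dx ∧ dy + (-3*y) dx ∧ dz + (3 - 3*x) dy ∧ dz

For a 1-form omega = sum_i f_i dx_i, the exterior derivative is
  d(omega) = sum_{i < j} (∂f_j/∂x_i - ∂f_i/∂x_j) dx_i ∧ dx_j.
  coefficient of dx ∧ dy: ∂f_2/∂x - ∂f_1/∂y = ∂(-3*z)/∂x - ∂(-2*x + 2*y^2)/∂y = -4*y
  coefficient of dx ∧ dz: ∂f_3/∂x - ∂f_1/∂z = ∂(-3*x*y)/∂x - ∂(-2*x + 2*y^2)/∂z = -3*y
  coefficient of dy ∧ dz: ∂f_3/∂y - ∂f_2/∂z = ∂(-3*x*y)/∂y - ∂(-3*z)/∂z = 3 - 3*x
Assembling: d(omega) = (-4*y) dx ∧ dy + (-3*y) dx ∧ dz + (3 - 3*x) dy ∧ dz.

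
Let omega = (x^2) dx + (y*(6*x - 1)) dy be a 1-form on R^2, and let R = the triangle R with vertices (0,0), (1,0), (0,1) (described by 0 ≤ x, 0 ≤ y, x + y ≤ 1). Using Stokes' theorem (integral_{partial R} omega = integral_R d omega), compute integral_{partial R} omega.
integral_(partial R) omega = 1

Stokes: integral_partial_R omega = integral_R d omega with d omega = (∂Q/∂x - ∂P/∂y) dx ∧ dy.
  ∂Q/∂x = 6*y
  ∂P/∂y = 0
  integrand = ∂Q/∂x - ∂P/∂y = 6*y.
Integrating over R: integral_0^1 integral_0^{1-x} (6*y) dy dx = 1.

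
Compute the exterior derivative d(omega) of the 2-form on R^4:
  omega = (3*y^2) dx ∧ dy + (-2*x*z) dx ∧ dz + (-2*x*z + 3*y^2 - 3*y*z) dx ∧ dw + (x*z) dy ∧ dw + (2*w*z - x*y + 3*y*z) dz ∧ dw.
d(omega) = (-6*y + 4*z) dx ∧ dy ∧ dw + (2*x + 2*y) dx ∧ dz ∧ dw + (-2*x + 3*z) dy ∧ dz ∧ dw

For a 2-form omega = sum_{i<j} g_{ij} dx_i ∧ dx_j, the exterior derivative is
  d(omega) = sum_{i<j} d(g_{ij}) ∧ dx_i ∧ dx_j = sum_{i<j, k} (∂g_{ij}/∂x_k) dx_k ∧ dx_i ∧ dx_j.
Expand each term, using dx_k ∧ dx_i ∧ dx_j = sgn(permutation) dx_{(a)} ∧ dx_{(b)} ∧ dx_{(c)} with (a < b < c) sorted:
  d(-2*x*z + 3*y^2 - 3*y*z) includes (∂/∂y)(-2*x*z + 3*y^2 - 3*y*z) dy = (6*y - 3*z) dy, which multiplied by dx ∧ dw gives (-6*y + 3*z) dx ∧ dy ∧ dw
  d(-2*x*z + 3*y^2 - 3*y*z) includes (∂/∂z)(-2*x*z + 3*y^2 - 3*y*z) dz = (-2*x - 3*y) dz, which multiplied by dx ∧ dw gives (2*x + 3*y) dx ∧ dz ∧ dw
  d(x*z) includes (∂/∂x)(x*z) dx = (z) dx, which multiplied by dy ∧ dw gives (z) dx ∧ dy ∧ dw
  d(x*z) includes (∂/∂z)(x*z) dz = (x) dz, which multiplied by dy ∧ dw gives (-x) dy ∧ dz ∧ dw
  d(2*w*z - x*y + 3*y*z) includes (∂/∂x)(2*w*z - x*y + 3*y*z) dx = (-y) dx, which multiplied by dz ∧ dw gives (-y) dx ∧ dz ∧ dw
  d(2*w*z - x*y + 3*y*z) includes (∂/∂y)(2*w*z - x*y + 3*y*z) dy = (-x + 3*z) dy, which multiplied by dz ∧ dw gives (-x + 3*z) dy ∧ dz ∧ dw
Collecting like 3-forms: d(omega) = (-6*y + 4*z) dx ∧ dy ∧ dw + (2*x + 2*y) dx ∧ dz ∧ dw + (-2*x + 3*z) dy ∧ dz ∧ dw.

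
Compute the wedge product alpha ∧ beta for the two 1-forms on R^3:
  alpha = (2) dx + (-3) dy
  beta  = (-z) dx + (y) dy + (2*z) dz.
alpha ∧ beta = (2*y - 3*z) dx ∧ dy + (4*z) dx ∧ dz + (-6*z) dy ∧ dz

Distribute the wedge, using dx_i ∧ dx_j = -dx_j ∧ dx_i and dx_i ∧ dx_i = 0. For each pair (i, j) with i < j, the coefficient of dx_i ∧ dx_j in alpha ∧ beta is (alpha_i * beta_j - alpha_j * beta_i). Collecting: alpha ∧ beta = (2*y - 3*z) dx ∧ dy + (4*z) dx ∧ dz + (-6*z) dy ∧ dz.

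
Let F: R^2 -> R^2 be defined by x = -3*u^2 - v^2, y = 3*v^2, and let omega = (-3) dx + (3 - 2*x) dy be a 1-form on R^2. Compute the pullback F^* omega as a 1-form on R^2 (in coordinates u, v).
F^* omega = (18*u) du + (12*v*(3*u^2 + v^2 + 2)) dv

Using F^*(f dg) = (f ∘ F) d(g ∘ F), substitute each coordinate x_i by F_i(u, v) in f_i, and replace dx_i by d F_i = (∂F_i/∂u) du + (∂F_i/∂v) dv.
  For the x component: f_1(F) = -3; d F_1 = (-6*u) du + (-2*v) dv
  For the y component: f_2(F) = 6*u^2 + 2*v^2 + 3; d F_2 = (0) du + (6*v) dv
Combining and collecting du, dv coefficients:
  coeff of du: 18*u
  coeff of dv: 12*v*(3*u^2 + v^2 + 2)
F^* omega = (18*u) du + (12*v*(3*u^2 + v^2 + 2)) dv.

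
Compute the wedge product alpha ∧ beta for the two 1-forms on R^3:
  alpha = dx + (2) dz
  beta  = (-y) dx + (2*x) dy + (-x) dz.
alpha ∧ beta = (2*x) dx ∧ dy + (-x + 2*y) dx ∧ dz + (-4*x) dy ∧ dz

Distribute the wedge, using dx_i ∧ dx_j = -dx_j ∧ dx_i and dx_i ∧ dx_i = 0. For each pair (i, j) with i < j, the coefficient of dx_i ∧ dx_j in alpha ∧ beta is (alpha_i * beta_j - alpha_j * beta_i). Collecting: alpha ∧ beta = (2*x) dx ∧ dy + (-x + 2*y) dx ∧ dz + (-4*x) dy ∧ dz.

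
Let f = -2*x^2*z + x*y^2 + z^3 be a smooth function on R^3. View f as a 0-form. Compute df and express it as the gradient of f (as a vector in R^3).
df = (-4*x*z + y^2) dx + (2*x*y) dy + (-2*x^2 + 3*z^2) dz; grad f = (-4*x*z + y^2, 2*x*y, -2*x^2 + 3*z^2)

For a 0-form f, d f = (∂f/∂x) dx + (∂f/∂y) dy + (∂f/∂z) dz. The components of the vector representation are exactly the entries of grad f in Cartesian coordinates:
  ∂f/∂x = -4*x*z + y^2
  ∂f/∂y = 2*x*y
  ∂f/∂z = -2*x^2 + 3*z^2.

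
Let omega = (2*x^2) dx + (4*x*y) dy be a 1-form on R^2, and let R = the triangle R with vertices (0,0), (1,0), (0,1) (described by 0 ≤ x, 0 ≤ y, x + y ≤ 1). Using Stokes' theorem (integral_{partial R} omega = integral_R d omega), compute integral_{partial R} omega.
integral_(partial R) omega = 2/3

Stokes: integral_partial_R omega = integral_R d omega with d omega = (∂Q/∂x - ∂P/∂y) dx ∧ dy.
  ∂Q/∂x = 4*y
  ∂P/∂y = 0
  integrand = ∂Q/∂x - ∂P/∂y = 4*y.
Integrating over R: integral_0^1 integral_0^{1-x} (4*y) dy dx = 2/3.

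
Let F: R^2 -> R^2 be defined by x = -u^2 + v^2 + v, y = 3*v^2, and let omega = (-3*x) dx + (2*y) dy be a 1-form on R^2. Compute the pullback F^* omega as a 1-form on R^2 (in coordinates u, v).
F^* omega = (6*u*(-u^2 + v^2 + v)) du + (6*u^2*v + 3*u^2 + 30*v^3 - 9*v^2 - 3*v) dv

Using F^*(f dg) = (f ∘ F) d(g ∘ F), substitute each coordinate x_i by F_i(u, v) in f_i, and replace dx_i by d F_i = (∂F_i/∂u) du + (∂F_i/∂v) dv.
  For the x component: f_1(F) = 3*u^2 - 3*v^2 - 3*v; d F_1 = (-2*u) du + (2*v + 1) dv
  For the y component: f_2(F) = 6*v^2; d F_2 = (0) du + (6*v) dv
Combining and collecting du, dv coefficients:
  coeff of du: 6*u*(-u^2 + v^2 + v)
  coeff of dv: 6*u^2*v + 3*u^2 + 30*v^3 - 9*v^2 - 3*v
F^* omega = (6*u*(-u^2 + v^2 + v)) du + (6*u^2*v + 3*u^2 + 30*v^3 - 9*v^2 - 3*v) dv.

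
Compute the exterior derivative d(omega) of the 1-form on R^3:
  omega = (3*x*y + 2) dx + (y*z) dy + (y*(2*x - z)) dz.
d(omega) = (-3*x) dx ∧ dy + (2*y) dx ∧ dz + (2*x - y - z) dy ∧ dz

For a 1-form omega = sum_i f_i dx_i, the exterior derivative is
  d(omega) = sum_{i < j} (∂f_j/∂x_i - ∂f_i/∂x_j) dx_i ∧ dx_j.
  coefficient of dx ∧ dy: ∂f_2/∂x - ∂f_1/∂y = ∂(y*z)/∂x - ∂(3*x*y + 2)/∂y = -3*x
  coefficient of dx ∧ dz: ∂f_3/∂x - ∂f_1/∂z = ∂(y*(2*x - z))/∂x - ∂(3*x*y + 2)/∂z = 2*y
  coefficient of dy ∧ dz: ∂f_3/∂y - ∂f_2/∂z = ∂(y*(2*x - z))/∂y - ∂(y*z)/∂z = 2*x - y - z
Assembling: d(omega) = (-3*x) dx ∧ dy + (2*y) dx ∧ dz + (2*x - y - z) dy ∧ dz.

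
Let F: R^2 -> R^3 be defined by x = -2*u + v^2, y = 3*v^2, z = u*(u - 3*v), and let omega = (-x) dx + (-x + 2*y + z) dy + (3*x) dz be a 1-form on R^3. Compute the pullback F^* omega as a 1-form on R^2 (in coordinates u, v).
F^* omega = (-12*u^2 + 6*u*v^2 + 18*u*v - 4*u - 9*v^3 + 2*v^2) du + (6*u^2*v + 18*u^2 - 27*u*v^2 + 16*u*v + 28*v^3) dv

Using F^*(f dg) = (f ∘ F) d(g ∘ F), substitute each coordinate x_i by F_i(u, v) in f_i, and replace dx_i by d F_i = (∂F_i/∂u) du + (∂F_i/∂v) dv.
  For the x component: f_1(F) = 2*u - v^2; d F_1 = (-2) du + (2*v) dv
  For the y component: f_2(F) = u^2 - 3*u*v + 2*u + 5*v^2; d F_2 = (0) du + (6*v) dv
  For the z component: f_3(F) = -6*u + 3*v^2; d F_3 = (2*u - 3*v) du + (-3*u) dv
Combining and collecting du, dv coefficients:
  coeff of du: -12*u^2 + 6*u*v^2 + 18*u*v - 4*u - 9*v^3 + 2*v^2
  coeff of dv: 6*u^2*v + 18*u^2 - 27*u*v^2 + 16*u*v + 28*v^3
F^* omega = (-12*u^2 + 6*u*v^2 + 18*u*v - 4*u - 9*v^3 + 2*v^2) du + (6*u^2*v + 18*u^2 - 27*u*v^2 + 16*u*v + 28*v^3) dv.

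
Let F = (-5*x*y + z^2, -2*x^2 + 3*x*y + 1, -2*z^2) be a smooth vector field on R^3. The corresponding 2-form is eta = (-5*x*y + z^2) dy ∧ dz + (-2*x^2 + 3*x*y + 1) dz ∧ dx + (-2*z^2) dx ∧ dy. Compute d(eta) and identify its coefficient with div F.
d(eta) = (3*x - 5*y - 4*z) dx ∧ dy ∧ dz; div F = 3*x - 5*y - 4*z

For a 2-form in R^3 of the form above, applying d gives a 3-form with coefficient ∂P/∂x + ∂Q/∂y + ∂R/∂z:
  ∂P/∂x = -5*y
  ∂Q/∂y = 3*x
  ∂R/∂z = -4*z
Sum = 3*x - 5*y - 4*z, which is exactly div F.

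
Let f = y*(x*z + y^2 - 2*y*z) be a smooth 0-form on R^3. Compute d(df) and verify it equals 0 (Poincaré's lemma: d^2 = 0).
d(df) = 0

Step 1: df = sum_i (∂f/∂x_i) dx_i = (y*z) dx + (x*z + 3*y^2 - 4*y*z) dy + (y*(x - 2*y)) dz.
Step 2: Apply d again. Using the 1-form formula, the coefficient of dx ∧ dy in d(df) is ∂^2 f/∂x ∂y - ∂^2 f/∂y ∂x = (z) - (z) = 0 (equality of mixed partials for smooth f).
Similarly for dx ∧ dz and dy ∧ dz — all coefficients vanish. So d(df) = 0.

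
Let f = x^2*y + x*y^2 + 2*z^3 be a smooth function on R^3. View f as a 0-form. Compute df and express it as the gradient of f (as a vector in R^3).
df = (y*(2*x + y)) dx + (x*(x + 2*y)) dy + (6*z^2) dz; grad f = (y*(2*x + y), x*(x + 2*y), 6*z^2)

For a 0-form f, d f = (∂f/∂x) dx + (∂f/∂y) dy + (∂f/∂z) dz. The components of the vector representation are exactly the entries of grad f in Cartesian coordinates:
  ∂f/∂x = y*(2*x + y)
  ∂f/∂y = x*(x + 2*y)
  ∂f/∂z = 6*z^2.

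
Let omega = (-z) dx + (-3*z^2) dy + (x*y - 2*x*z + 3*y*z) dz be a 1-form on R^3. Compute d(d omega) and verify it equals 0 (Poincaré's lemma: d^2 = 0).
d(d omega) = 0

Step 1: d omega = sum_{i<j} (∂f_j/∂x_i - ∂f_i/∂x_j) dx_i ∧ dx_j:
  coeff of dx ∧ dy: 0
  coeff of dx ∧ dz: y - 2*z + 1
  coeff of dy ∧ dz: x + 9*z
Step 2: Apply d again to each 2-form coefficient. The only possible 3-form in R^3 is dx ∧ dy ∧ dz, with coefficient
  ∂(coeff of dy∧dz)/∂x - ∂(coeff of dx∧dz)/∂y + ∂(coeff of dx∧dy)/∂z
  = ∂/∂x (x + 9*z) - ∂/∂y (y - 2*z + 1) + ∂/∂z (0).
Each of these terms simplifies to sums of mixed partials that cancel in pairs. The result is 0 (by equality of mixed partials for smooth functions — Schwarz / Clairaut).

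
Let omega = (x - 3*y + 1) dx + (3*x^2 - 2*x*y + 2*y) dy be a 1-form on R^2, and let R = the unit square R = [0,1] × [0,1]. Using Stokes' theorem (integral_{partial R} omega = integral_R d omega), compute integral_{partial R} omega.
integral_(partial R) omega = 5

Stokes: integral_partial_R omega = integral_R d omega with d omega = (∂Q/∂x - ∂P/∂y) dx ∧ dy.
  ∂Q/∂x = 6*x - 2*y
  ∂P/∂y = -3
  integrand = ∂Q/∂x - ∂P/∂y = 6*x - 2*y + 3.
Integrating over R: integral_0^1 integral_0^1 (6*x - 2*y + 3) dx dy = 5.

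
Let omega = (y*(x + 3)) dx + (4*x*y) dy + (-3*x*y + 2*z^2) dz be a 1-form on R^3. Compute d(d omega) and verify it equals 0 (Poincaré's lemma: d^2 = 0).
d(d omega) = 0

Step 1: d omega = sum_{i<j} (∂f_j/∂x_i - ∂f_i/∂x_j) dx_i ∧ dx_j:
  coeff of dx ∧ dy: -x + 4*y - 3
  coeff of dx ∧ dz: -3*y
  coeff of dy ∧ dz: -3*x
Step 2: Apply d again to each 2-form coefficient. The only possible 3-form in R^3 is dx ∧ dy ∧ dz, with coefficient
  ∂(coeff of dy∧dz)/∂x - ∂(coeff of dx∧dz)/∂y + ∂(coeff of dx∧dy)/∂z
  = ∂/∂x (-3*x) - ∂/∂y (-3*y) + ∂/∂z (-x + 4*y - 3).
Each of these terms simplifies to sums of mixed partials that cancel in pairs. The result is 0 (by equality of mixed partials for smooth functions — Schwarz / Clairaut).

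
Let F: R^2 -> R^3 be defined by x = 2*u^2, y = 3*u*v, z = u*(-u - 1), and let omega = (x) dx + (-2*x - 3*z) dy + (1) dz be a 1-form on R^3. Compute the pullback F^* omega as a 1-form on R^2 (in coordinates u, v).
F^* omega = (8*u^3 - 3*u^2*v + 9*u*v - 2*u - 1) du + (3*u^2*(3 - u)) dv

Using F^*(f dg) = (f ∘ F) d(g ∘ F), substitute each coordinate x_i by F_i(u, v) in f_i, and replace dx_i by d F_i = (∂F_i/∂u) du + (∂F_i/∂v) dv.
  For the x component: f_1(F) = 2*u^2; d F_1 = (4*u) du + (0) dv
  For the y component: f_2(F) = u*(3 - u); d F_2 = (3*v) du + (3*u) dv
  For the z component: f_3(F) = 1; d F_3 = (-2*u - 1) du + (0) dv
Combining and collecting du, dv coefficients:
  coeff of du: 8*u^3 - 3*u^2*v + 9*u*v - 2*u - 1
  coeff of dv: 3*u^2*(3 - u)
F^* omega = (8*u^3 - 3*u^2*v + 9*u*v - 2*u - 1) du + (3*u^2*(3 - u)) dv.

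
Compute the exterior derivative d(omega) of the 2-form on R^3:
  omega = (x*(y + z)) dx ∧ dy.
d(omega) = (x) dx ∧ dy ∧ dz

For a 2-form omega = sum_{i<j} g_{ij} dx_i ∧ dx_j, the exterior derivative is
  d(omega) = sum_{i<j} d(g_{ij}) ∧ dx_i ∧ dx_j = sum_{i<j, k} (∂g_{ij}/∂x_k) dx_k ∧ dx_i ∧ dx_j.
Expand each term, using dx_k ∧ dx_i ∧ dx_j = sgn(permutation) dx_{(a)} ∧ dx_{(b)} ∧ dx_{(c)} with (a < b < c) sorted:
  d(x*(y + z)) includes (∂/∂z)(x*(y + z)) dz = (x) dz, which multiplied by dx ∧ dy gives (x) dx ∧ dy ∧ dz
Collecting like 3-forms: d(omega) = (x) dx ∧ dy ∧ dz.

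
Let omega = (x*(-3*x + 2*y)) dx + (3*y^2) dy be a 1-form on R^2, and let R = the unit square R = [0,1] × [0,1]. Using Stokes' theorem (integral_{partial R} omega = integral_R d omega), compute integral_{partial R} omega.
integral_(partial R) omega = -1

Stokes: integral_partial_R omega = integral_R d omega with d omega = (∂Q/∂x - ∂P/∂y) dx ∧ dy.
  ∂Q/∂x = 0
  ∂P/∂y = 2*x
  integrand = ∂Q/∂x - ∂P/∂y = -2*x.
Integrating over R: integral_0^1 integral_0^1 (-2*x) dx dy = -1.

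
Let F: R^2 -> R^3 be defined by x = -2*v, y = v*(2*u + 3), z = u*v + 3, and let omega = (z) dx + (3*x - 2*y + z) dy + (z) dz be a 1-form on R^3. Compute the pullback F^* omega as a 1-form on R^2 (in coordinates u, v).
F^* omega = (v*(-5*u*v - 24*v + 9)) du + (-5*u^2*v - 35*u*v + 9*u - 36*v + 3) dv

Using F^*(f dg) = (f ∘ F) d(g ∘ F), substitute each coordinate x_i by F_i(u, v) in f_i, and replace dx_i by d F_i = (∂F_i/∂u) du + (∂F_i/∂v) dv.
  For the x component: f_1(F) = u*v + 3; d F_1 = (0) du + (-2) dv
  For the y component: f_2(F) = -3*u*v - 12*v + 3; d F_2 = (2*v) du + (2*u + 3) dv
  For the z component: f_3(F) = u*v + 3; d F_3 = (v) du + (u) dv
Combining and collecting du, dv coefficients:
  coeff of du: v*(-5*u*v - 24*v + 9)
  coeff of dv: -5*u^2*v - 35*u*v + 9*u - 36*v + 3
F^* omega = (v*(-5*u*v - 24*v + 9)) du + (-5*u^2*v - 35*u*v + 9*u - 36*v + 3) dv.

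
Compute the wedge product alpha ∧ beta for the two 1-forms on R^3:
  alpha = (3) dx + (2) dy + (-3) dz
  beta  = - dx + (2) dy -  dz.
alpha ∧ beta = (8) dx ∧ dy + (-6) dx ∧ dz + (4) dy ∧ dz

Distribute the wedge, using dx_i ∧ dx_j = -dx_j ∧ dx_i and dx_i ∧ dx_i = 0. For each pair (i, j) with i < j, the coefficient of dx_i ∧ dx_j in alpha ∧ beta is (alpha_i * beta_j - alpha_j * beta_i). Collecting: alpha ∧ beta = (8) dx ∧ dy + (-6) dx ∧ dz + (4) dy ∧ dz.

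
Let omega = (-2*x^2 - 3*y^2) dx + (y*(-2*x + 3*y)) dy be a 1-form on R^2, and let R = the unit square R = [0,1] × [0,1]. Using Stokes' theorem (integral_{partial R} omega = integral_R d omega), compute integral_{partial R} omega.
integral_(partial R) omega = 2

Stokes: integral_partial_R omega = integral_R d omega with d omega = (∂Q/∂x - ∂P/∂y) dx ∧ dy.
  ∂Q/∂x = -2*y
  ∂P/∂y = -6*y
  integrand = ∂Q/∂x - ∂P/∂y = 4*y.
Integrating over R: integral_0^1 integral_0^1 (4*y) dx dy = 2.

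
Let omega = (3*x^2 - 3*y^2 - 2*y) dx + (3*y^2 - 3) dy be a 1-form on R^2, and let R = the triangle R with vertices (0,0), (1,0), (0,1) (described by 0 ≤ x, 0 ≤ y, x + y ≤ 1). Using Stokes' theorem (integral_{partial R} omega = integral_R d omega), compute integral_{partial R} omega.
integral_(partial R) omega = 2

Stokes: integral_partial_R omega = integral_R d omega with d omega = (∂Q/∂x - ∂P/∂y) dx ∧ dy.
  ∂Q/∂x = 0
  ∂P/∂y = -6*y - 2
  integrand = ∂Q/∂x - ∂P/∂y = 6*y + 2.
Integrating over R: integral_0^1 integral_0^{1-x} (6*y + 2) dy dx = 2.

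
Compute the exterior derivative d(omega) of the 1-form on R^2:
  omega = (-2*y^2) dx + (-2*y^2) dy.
d(omega) = (4*y) dx ∧ dy

For a 1-form omega = sum_i f_i dx_i, the exterior derivative is
  d(omega) = sum_{i < j} (∂f_j/∂x_i - ∂f_i/∂x_j) dx_i ∧ dx_j.
  coefficient of dx ∧ dy: ∂f_2/∂x - ∂f_1/∂y = ∂(-2*y^2)/∂x - ∂(-2*y^2)/∂y = 4*y
Assembling: d(omega) = (4*y) dx ∧ dy.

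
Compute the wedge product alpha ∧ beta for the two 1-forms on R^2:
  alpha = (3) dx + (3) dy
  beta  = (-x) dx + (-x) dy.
alpha ∧ beta = 0

Distribute the wedge, using dx_i ∧ dx_j = -dx_j ∧ dx_i and dx_i ∧ dx_i = 0. For each pair (i, j) with i < j, the coefficient of dx_i ∧ dx_j in alpha ∧ beta is (alpha_i * beta_j - alpha_j * beta_i). Collecting: alpha ∧ beta = 0.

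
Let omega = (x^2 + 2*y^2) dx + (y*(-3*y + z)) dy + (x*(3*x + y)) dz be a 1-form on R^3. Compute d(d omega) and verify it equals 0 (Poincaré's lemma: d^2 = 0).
d(d omega) = 0

Step 1: d omega = sum_{i<j} (∂f_j/∂x_i - ∂f_i/∂x_j) dx_i ∧ dx_j:
  coeff of dx ∧ dy: -4*y
  coeff of dx ∧ dz: 6*x + y
  coeff of dy ∧ dz: x - y
Step 2: Apply d again to each 2-form coefficient. The only possible 3-form in R^3 is dx ∧ dy ∧ dz, with coefficient
  ∂(coeff of dy∧dz)/∂x - ∂(coeff of dx∧dz)/∂y + ∂(coeff of dx∧dy)/∂z
  = ∂/∂x (x - y) - ∂/∂y (6*x + y) + ∂/∂z (-4*y).
Each of these terms simplifies to sums of mixed partials that cancel in pairs. The result is 0 (by equality of mixed partials for smooth functions — Schwarz / Clairaut).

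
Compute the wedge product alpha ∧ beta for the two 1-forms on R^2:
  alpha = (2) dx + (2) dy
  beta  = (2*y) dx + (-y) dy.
alpha ∧ beta = (-6*y) dx ∧ dy

Distribute the wedge, using dx_i ∧ dx_j = -dx_j ∧ dx_i and dx_i ∧ dx_i = 0. For each pair (i, j) with i < j, the coefficient of dx_i ∧ dx_j in alpha ∧ beta is (alpha_i * beta_j - alpha_j * beta_i). Collecting: alpha ∧ beta = (-6*y) dx ∧ dy.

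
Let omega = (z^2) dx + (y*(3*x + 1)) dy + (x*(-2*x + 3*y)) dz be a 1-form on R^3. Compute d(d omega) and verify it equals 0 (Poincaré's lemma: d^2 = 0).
d(d omega) = 0

Step 1: d omega = sum_{i<j} (∂f_j/∂x_i - ∂f_i/∂x_j) dx_i ∧ dx_j:
  coeff of dx ∧ dy: 3*y
  coeff of dx ∧ dz: -4*x + 3*y - 2*z
  coeff of dy ∧ dz: 3*x
Step 2: Apply d again to each 2-form coefficient. The only possible 3-form in R^3 is dx ∧ dy ∧ dz, with coefficient
  ∂(coeff of dy∧dz)/∂x - ∂(coeff of dx∧dz)/∂y + ∂(coeff of dx∧dy)/∂z
  = ∂/∂x (3*x) - ∂/∂y (-4*x + 3*y - 2*z) + ∂/∂z (3*y).
Each of these terms simplifies to sums of mixed partials that cancel in pairs. The result is 0 (by equality of mixed partials for smooth functions — Schwarz / Clairaut).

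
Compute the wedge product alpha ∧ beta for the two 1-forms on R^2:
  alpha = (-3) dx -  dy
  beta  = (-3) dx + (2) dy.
alpha ∧ beta = (-9) dx ∧ dy

Distribute the wedge, using dx_i ∧ dx_j = -dx_j ∧ dx_i and dx_i ∧ dx_i = 0. For each pair (i, j) with i < j, the coefficient of dx_i ∧ dx_j in alpha ∧ beta is (alpha_i * beta_j - alpha_j * beta_i). Collecting: alpha ∧ beta = (-9) dx ∧ dy.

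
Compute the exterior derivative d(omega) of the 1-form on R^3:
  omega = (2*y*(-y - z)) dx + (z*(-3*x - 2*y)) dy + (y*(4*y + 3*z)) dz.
d(omega) = (4*y - z) dx ∧ dy + (2*y) dx ∧ dz + (3*x + 10*y + 3*z) dy ∧ dz

For a 1-form omega = sum_i f_i dx_i, the exterior derivative is
  d(omega) = sum_{i < j} (∂f_j/∂x_i - ∂f_i/∂x_j) dx_i ∧ dx_j.
  coefficient of dx ∧ dy: ∂f_2/∂x - ∂f_1/∂y = ∂(z*(-3*x - 2*y))/∂x - ∂(2*y*(-y - z))/∂y = 4*y - z
  coefficient of dx ∧ dz: ∂f_3/∂x - ∂f_1/∂z = ∂(y*(4*y + 3*z))/∂x - ∂(2*y*(-y - z))/∂z = 2*y
  coefficient of dy ∧ dz: ∂f_3/∂y - ∂f_2/∂z = ∂(y*(4*y + 3*z))/∂y - ∂(z*(-3*x - 2*y))/∂z = 3*x + 10*y + 3*z
Assembling: d(omega) = (4*y - z) dx ∧ dy + (2*y) dx ∧ dz + (3*x + 10*y + 3*z) dy ∧ dz.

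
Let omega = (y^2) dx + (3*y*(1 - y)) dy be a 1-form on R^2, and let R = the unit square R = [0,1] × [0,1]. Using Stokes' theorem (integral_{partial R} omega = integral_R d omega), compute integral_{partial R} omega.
integral_(partial R) omega = -1

Stokes: integral_partial_R omega = integral_R d omega with d omega = (∂Q/∂x - ∂P/∂y) dx ∧ dy.
  ∂Q/∂x = 0
  ∂P/∂y = 2*y
  integrand = ∂Q/∂x - ∂P/∂y = -2*y.
Integrating over R: integral_0^1 integral_0^1 (-2*y) dx dy = -1.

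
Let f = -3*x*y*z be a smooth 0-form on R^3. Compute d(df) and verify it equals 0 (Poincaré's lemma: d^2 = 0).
d(df) = 0

Step 1: df = sum_i (∂f/∂x_i) dx_i = (-3*y*z) dx + (-3*x*z) dy + (-3*x*y) dz.
Step 2: Apply d again. Using the 1-form formula, the coefficient of dx ∧ dy in d(df) is ∂^2 f/∂x ∂y - ∂^2 f/∂y ∂x = (-3*z) - (-3*z) = 0 (equality of mixed partials for smooth f).
Similarly for dx ∧ dz and dy ∧ dz — all coefficients vanish. So d(df) = 0.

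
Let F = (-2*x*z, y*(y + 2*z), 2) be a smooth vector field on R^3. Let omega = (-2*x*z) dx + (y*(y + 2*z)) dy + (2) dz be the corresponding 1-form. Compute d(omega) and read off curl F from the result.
d(omega) = (-2*y) dy ∧ dz + (-2*x) dz ∧ dx + (0) dx ∧ dy; curl F = (-2*y, -2*x, 0)

d omega = sum_{i<j} (∂f_j/∂x_i - ∂f_i/∂x_j) dx_i ∧ dx_j. Under the identification (dy ∧ dz, dz ∧ dx, dx ∧ dy) ↔ (e_x, e_y, e_z), the coefficients are exactly the components of curl F. Compute:
  ∂R/∂y - ∂Q/∂z = (0) - (2*y) = -2*y
  ∂P/∂z - ∂R/∂x = (-2*x) - (0) = -2*x
  ∂Q/∂x - ∂P/∂y = (0) - (0) = 0.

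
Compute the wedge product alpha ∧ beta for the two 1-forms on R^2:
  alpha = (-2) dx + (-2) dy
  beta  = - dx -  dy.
alpha ∧ beta = 0

Distribute the wedge, using dx_i ∧ dx_j = -dx_j ∧ dx_i and dx_i ∧ dx_i = 0. For each pair (i, j) with i < j, the coefficient of dx_i ∧ dx_j in alpha ∧ beta is (alpha_i * beta_j - alpha_j * beta_i). Collecting: alpha ∧ beta = 0.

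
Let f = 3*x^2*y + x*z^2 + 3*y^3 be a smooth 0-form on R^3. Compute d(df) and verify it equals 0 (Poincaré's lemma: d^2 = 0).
d(df) = 0

Step 1: df = sum_i (∂f/∂x_i) dx_i = (6*x*y + z^2) dx + (3*x^2 + 9*y^2) dy + (2*x*z) dz.
Step 2: Apply d again. Using the 1-form formula, the coefficient of dx ∧ dy in d(df) is ∂^2 f/∂x ∂y - ∂^2 f/∂y ∂x = (6*x) - (6*x) = 0 (equality of mixed partials for smooth f).
Similarly for dx ∧ dz and dy ∧ dz — all coefficients vanish. So d(df) = 0.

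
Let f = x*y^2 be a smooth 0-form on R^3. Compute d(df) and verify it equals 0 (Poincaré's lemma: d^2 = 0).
d(df) = 0

Step 1: df = sum_i (∂f/∂x_i) dx_i = (y^2) dx + (2*x*y) dy + (0) dz.
Step 2: Apply d again. Using the 1-form formula, the coefficient of dx ∧ dy in d(df) is ∂^2 f/∂x ∂y - ∂^2 f/∂y ∂x = (2*y) - (2*y) = 0 (equality of mixed partials for smooth f).
Similarly for dx ∧ dz and dy ∧ dz — all coefficients vanish. So d(df) = 0.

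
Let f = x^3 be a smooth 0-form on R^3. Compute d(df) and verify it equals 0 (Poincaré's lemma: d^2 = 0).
d(df) = 0

Step 1: df = sum_i (∂f/∂x_i) dx_i = (3*x^2) dx + (0) dy + (0) dz.
Step 2: Apply d again. Using the 1-form formula, the coefficient of dx ∧ dy in d(df) is ∂^2 f/∂x ∂y - ∂^2 f/∂y ∂x = (0) - (0) = 0 (equality of mixed partials for smooth f).
Similarly for dx ∧ dz and dy ∧ dz — all coefficients vanish. So d(df) = 0.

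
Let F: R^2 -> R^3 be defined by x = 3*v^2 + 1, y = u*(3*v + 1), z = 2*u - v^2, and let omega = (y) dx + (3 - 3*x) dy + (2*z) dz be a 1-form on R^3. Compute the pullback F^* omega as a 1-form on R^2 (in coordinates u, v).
F^* omega = (8*u - 27*v^3 - 13*v^2) du + (v*(-9*u*v - 2*u + 4*v^2)) dv

Using F^*(f dg) = (f ∘ F) d(g ∘ F), substitute each coordinate x_i by F_i(u, v) in f_i, and replace dx_i by d F_i = (∂F_i/∂u) du + (∂F_i/∂v) dv.
  For the x component: f_1(F) = u*(3*v + 1); d F_1 = (0) du + (6*v) dv
  For the y component: f_2(F) = -9*v^2; d F_2 = (3*v + 1) du + (3*u) dv
  For the z component: f_3(F) = 4*u - 2*v^2; d F_3 = (2) du + (-2*v) dv
Combining and collecting du, dv coefficients:
  coeff of du: 8*u - 27*v^3 - 13*v^2
  coeff of dv: v*(-9*u*v - 2*u + 4*v^2)
F^* omega = (8*u - 27*v^3 - 13*v^2) du + (v*(-9*u*v - 2*u + 4*v^2)) dv.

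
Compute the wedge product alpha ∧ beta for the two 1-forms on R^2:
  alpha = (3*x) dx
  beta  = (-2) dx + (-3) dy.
alpha ∧ beta = (-9*x) dx ∧ dy

Distribute the wedge, using dx_i ∧ dx_j = -dx_j ∧ dx_i and dx_i ∧ dx_i = 0. For each pair (i, j) with i < j, the coefficient of dx_i ∧ dx_j in alpha ∧ beta is (alpha_i * beta_j - alpha_j * beta_i). Collecting: alpha ∧ beta = (-9*x) dx ∧ dy.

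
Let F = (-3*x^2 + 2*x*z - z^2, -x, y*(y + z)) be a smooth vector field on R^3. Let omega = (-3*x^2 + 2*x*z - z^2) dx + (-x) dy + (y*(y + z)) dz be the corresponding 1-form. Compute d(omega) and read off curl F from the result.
d(omega) = (2*y + z) dy ∧ dz + (2*x - 2*z) dz ∧ dx + (-1) dx ∧ dy; curl F = (2*y + z, 2*x - 2*z, -1)

d omega = sum_{i<j} (∂f_j/∂x_i - ∂f_i/∂x_j) dx_i ∧ dx_j. Under the identification (dy ∧ dz, dz ∧ dx, dx ∧ dy) ↔ (e_x, e_y, e_z), the coefficients are exactly the components of curl F. Compute:
  ∂R/∂y - ∂Q/∂z = (2*y + z) - (0) = 2*y + z
  ∂P/∂z - ∂R/∂x = (2*x - 2*z) - (0) = 2*x - 2*z
  ∂Q/∂x - ∂P/∂y = (-1) - (0) = -1.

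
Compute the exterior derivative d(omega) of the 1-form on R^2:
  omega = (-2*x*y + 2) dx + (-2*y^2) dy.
d(omega) = (2*x) dx ∧ dy

For a 1-form omega = sum_i f_i dx_i, the exterior derivative is
  d(omega) = sum_{i < j} (∂f_j/∂x_i - ∂f_i/∂x_j) dx_i ∧ dx_j.
  coefficient of dx ∧ dy: ∂f_2/∂x - ∂f_1/∂y = ∂(-2*y^2)/∂x - ∂(-2*x*y + 2)/∂y = 2*x
Assembling: d(omega) = (2*x) dx ∧ dy.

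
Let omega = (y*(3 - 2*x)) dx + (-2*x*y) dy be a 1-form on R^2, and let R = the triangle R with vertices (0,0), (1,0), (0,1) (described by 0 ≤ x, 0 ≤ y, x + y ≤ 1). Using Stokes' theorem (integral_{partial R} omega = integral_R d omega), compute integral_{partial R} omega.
integral_(partial R) omega = -3/2

Stokes: integral_partial_R omega = integral_R d omega with d omega = (∂Q/∂x - ∂P/∂y) dx ∧ dy.
  ∂Q/∂x = -2*y
  ∂P/∂y = 3 - 2*x
  integrand = ∂Q/∂x - ∂P/∂y = 2*x - 2*y - 3.
Integrating over R: integral_0^1 integral_0^{1-x} (2*x - 2*y - 3) dy dx = -3/2.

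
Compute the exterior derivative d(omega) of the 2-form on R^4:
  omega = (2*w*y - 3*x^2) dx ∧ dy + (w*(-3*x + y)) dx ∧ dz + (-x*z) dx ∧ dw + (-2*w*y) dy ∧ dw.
d(omega) = (2*y) dx ∧ dy ∧ dw + (-w) dx ∧ dy ∧ dz + (-2*x + y) dx ∧ dz ∧ dw

For a 2-form omega = sum_{i<j} g_{ij} dx_i ∧ dx_j, the exterior derivative is
  d(omega) = sum_{i<j} d(g_{ij}) ∧ dx_i ∧ dx_j = sum_{i<j, k} (∂g_{ij}/∂x_k) dx_k ∧ dx_i ∧ dx_j.
Expand each term, using dx_k ∧ dx_i ∧ dx_j = sgn(permutation) dx_{(a)} ∧ dx_{(b)} ∧ dx_{(c)} with (a < b < c) sorted:
  d(2*w*y - 3*x^2) includes (∂/∂w)(2*w*y - 3*x^2) dw = (2*y) dw, which multiplied by dx ∧ dy gives (2*y) dx ∧ dy ∧ dw
  d(w*(-3*x + y)) includes (∂/∂y)(w*(-3*x + y)) dy = (w) dy, which multiplied by dx ∧ dz gives (-w) dx ∧ dy ∧ dz
  d(w*(-3*x + y)) includes (∂/∂w)(w*(-3*x + y)) dw = (-3*x + y) dw, which multiplied by dx ∧ dz gives (-3*x + y) dx ∧ dz ∧ dw
  d(-x*z) includes (∂/∂z)(-x*z) dz = (-x) dz, which multiplied by dx ∧ dw gives (x) dx ∧ dz ∧ dw
Collecting like 3-forms: d(omega) = (2*y) dx ∧ dy ∧ dw + (-w) dx ∧ dy ∧ dz + (-2*x + y) dx ∧ dz ∧ dw.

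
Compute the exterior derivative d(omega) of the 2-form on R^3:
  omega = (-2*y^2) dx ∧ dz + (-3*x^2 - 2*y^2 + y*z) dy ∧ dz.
d(omega) = (-6*x + 4*y) dx ∧ dy ∧ dz

For a 2-form omega = sum_{i<j} g_{ij} dx_i ∧ dx_j, the exterior derivative is
  d(omega) = sum_{i<j} d(g_{ij}) ∧ dx_i ∧ dx_j = sum_{i<j, k} (∂g_{ij}/∂x_k) dx_k ∧ dx_i ∧ dx_j.
Expand each term, using dx_k ∧ dx_i ∧ dx_j = sgn(permutation) dx_{(a)} ∧ dx_{(b)} ∧ dx_{(c)} with (a < b < c) sorted:
  d(-2*y^2) includes (∂/∂y)(-2*y^2) dy = (-4*y) dy, which multiplied by dx ∧ dz gives (4*y) dx ∧ dy ∧ dz
  d(-3*x^2 - 2*y^2 + y*z) includes (∂/∂x)(-3*x^2 - 2*y^2 + y*z) dx = (-6*x) dx, which multiplied by dy ∧ dz gives (-6*x) dx ∧ dy ∧ dz
Collecting like 3-forms: d(omega) = (-6*x + 4*y) dx ∧ dy ∧ dz.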